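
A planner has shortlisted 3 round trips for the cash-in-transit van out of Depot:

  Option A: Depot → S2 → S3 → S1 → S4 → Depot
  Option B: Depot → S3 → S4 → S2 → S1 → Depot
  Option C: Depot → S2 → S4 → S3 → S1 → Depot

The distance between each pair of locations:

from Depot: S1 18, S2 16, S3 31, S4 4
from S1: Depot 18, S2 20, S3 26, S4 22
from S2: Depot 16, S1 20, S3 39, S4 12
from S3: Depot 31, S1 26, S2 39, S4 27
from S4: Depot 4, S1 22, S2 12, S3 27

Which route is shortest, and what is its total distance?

Option A: 16 + 39 + 26 + 22 + 4 = 107
Option B: 31 + 27 + 12 + 20 + 18 = 108
Option C: 16 + 12 + 27 + 26 + 18 = 99

99 — Option C is the shortest.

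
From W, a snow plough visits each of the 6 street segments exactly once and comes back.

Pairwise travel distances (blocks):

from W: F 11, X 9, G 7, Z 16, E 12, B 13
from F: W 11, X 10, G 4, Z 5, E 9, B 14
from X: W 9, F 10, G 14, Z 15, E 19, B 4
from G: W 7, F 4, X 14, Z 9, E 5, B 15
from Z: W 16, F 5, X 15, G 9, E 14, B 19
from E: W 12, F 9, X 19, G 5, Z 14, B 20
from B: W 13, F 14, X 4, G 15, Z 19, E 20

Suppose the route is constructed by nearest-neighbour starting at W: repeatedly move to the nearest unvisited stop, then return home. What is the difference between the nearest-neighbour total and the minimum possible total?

Excess over optimum: 8 blocks.

From W: G=7, X=9, F=11, E=12, B=13, Z=16 → choose G (7).
From G: F=4, E=5, Z=9, X=14, B=15 → choose F (4).
From F: Z=5, E=9, X=10, B=14 → choose Z (5).
From Z: E=14, X=15, B=19 → choose E (14).
From E: X=19, B=20 → choose X (19).
From X: B=4 → choose B (4).
NN route W → G → F → Z → E → X → B → W costs 66.
Optimal: W → X → B → F → Z → G → E → W costs 58 (by enumerating all 360 distinct tours).
Excess = 66 − 58 = 8.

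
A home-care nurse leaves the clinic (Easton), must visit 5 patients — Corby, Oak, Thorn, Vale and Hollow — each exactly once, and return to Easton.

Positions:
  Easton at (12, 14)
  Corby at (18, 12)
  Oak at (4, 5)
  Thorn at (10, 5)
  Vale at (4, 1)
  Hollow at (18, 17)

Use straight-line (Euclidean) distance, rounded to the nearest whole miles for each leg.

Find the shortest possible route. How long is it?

With 5 stops there are 5!/2 = 60 distinct round trips (a route and its reverse cost the same).
Easton - Corby - Oak - Thorn - Vale - Hollow - Easton: 6+16+6+7+21+7 = 63
Easton - Corby - Oak - Thorn - Hollow - Vale - Easton: 6+16+6+14+21+15 = 78
Easton - Corby - Oak - Vale - Thorn - Hollow - Easton: 6+16+4+7+14+7 = 54
Easton - Corby - Oak - Vale - Hollow - Thorn - Easton: 6+16+4+21+14+9 = 70
Easton - Corby - Oak - Hollow - Thorn - Vale - Easton: 6+16+18+14+7+15 = 76
Easton - Corby - Oak - Hollow - Vale - Thorn - Easton: 6+16+18+21+7+9 = 77
Easton - Corby - Thorn - Oak - Vale - Hollow - Easton: 6+11+6+4+21+7 = 55
Easton - Corby - Thorn - Oak - Hollow - Vale - Easton: 6+11+6+18+21+15 = 77
Easton - Corby - Thorn - Vale - Oak - Hollow - Easton: 6+11+7+4+18+7 = 53
Easton - Corby - Thorn - Vale - Hollow - Oak - Easton: 6+11+7+21+18+12 = 75
Easton - Corby - Thorn - Hollow - Oak - Vale - Easton: 6+11+14+18+4+15 = 68
Easton - Corby - Thorn - Hollow - Vale - Oak - Easton: 6+11+14+21+4+12 = 68
Easton - Corby - Vale - Oak - Thorn - Hollow - Easton: 6+18+4+6+14+7 = 55
Easton - Corby - Vale - Oak - Hollow - Thorn - Easton: 6+18+4+18+14+9 = 69
… (46 more)
Easton - Oak - Vale - Thorn - Corby - Hollow - Easton: 12+4+7+11+5+7 = 46  ← best
The minimum is 46.
One optimal route: Easton → Oak → Vale → Thorn → Corby → Hollow → Easton (or its reverse).

46 miles — the shortest possible round trip.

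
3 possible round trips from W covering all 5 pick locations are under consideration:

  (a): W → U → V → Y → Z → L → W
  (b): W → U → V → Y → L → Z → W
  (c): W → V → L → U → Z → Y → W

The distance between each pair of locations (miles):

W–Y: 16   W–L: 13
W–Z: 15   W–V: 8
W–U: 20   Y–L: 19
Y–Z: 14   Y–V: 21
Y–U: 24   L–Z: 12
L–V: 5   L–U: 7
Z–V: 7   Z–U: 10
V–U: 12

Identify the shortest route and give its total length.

Shortest is (c), total 60 miles.

(a): 20 + 12 + 21 + 14 + 12 + 13 = 92
(b): 20 + 12 + 21 + 19 + 12 + 15 = 99
(c): 8 + 5 + 7 + 10 + 14 + 16 = 60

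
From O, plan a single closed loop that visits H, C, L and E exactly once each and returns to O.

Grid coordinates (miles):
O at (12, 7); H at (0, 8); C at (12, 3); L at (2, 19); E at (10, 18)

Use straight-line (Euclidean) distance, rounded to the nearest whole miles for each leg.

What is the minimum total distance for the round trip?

Shortest round trip = 47 miles.

With 4 stops there are 4!/2 = 12 distinct round trips (a route and its reverse cost the same).
O - H - C - L - E - O: 12+13+19+8+11 = 63
O - H - C - E - L - O: 12+13+15+8+16 = 64
O - H - L - C - E - O: 12+11+19+15+11 = 68
O - H - L - E - C - O: 12+11+8+15+4 = 50
O - H - E - C - L - O: 12+14+15+19+16 = 76
O - H - E - L - C - O: 12+14+8+19+4 = 57
O - C - H - L - E - O: 4+13+11+8+11 = 47
O - C - H - E - L - O: 4+13+14+8+16 = 55
O - C - L - H - E - O: 4+19+11+14+11 = 59
O - C - E - H - L - O: 4+15+14+11+16 = 60
O - L - H - C - E - O: 16+11+13+15+11 = 66
O - L - C - H - E - O: 16+19+13+14+11 = 73
The minimum is 47.
One optimal route: O → C → H → L → E → O (or its reverse).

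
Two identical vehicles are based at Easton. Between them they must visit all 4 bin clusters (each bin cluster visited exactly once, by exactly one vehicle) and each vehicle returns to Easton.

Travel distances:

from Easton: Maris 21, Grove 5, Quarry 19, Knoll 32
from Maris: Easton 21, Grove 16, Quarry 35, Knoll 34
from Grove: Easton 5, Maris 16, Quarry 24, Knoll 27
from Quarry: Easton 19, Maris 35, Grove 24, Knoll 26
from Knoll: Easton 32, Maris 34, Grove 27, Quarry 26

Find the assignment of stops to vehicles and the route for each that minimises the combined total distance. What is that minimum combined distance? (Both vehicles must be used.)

There are 2^3 − 1 = 7 ways to divide the 4 stops into two non-empty groups. For each, the best each vehicle can do is its own shortest tour through its group:
  {Maris} + {Grove, Quarry, Knoll}: 42 + 77 = 119
  {Grove} + {Maris, Quarry, Knoll}: 10 + 100 = 110
  {Maris, Grove} + {Quarry, Knoll}: 42 + 77 = 119
  {Quarry} + {Maris, Grove, Knoll}: 38 + 87 = 125
  {Maris, Quarry} + {Grove, Knoll}: 75 + 64 = 139
  {Grove, Quarry} + {Maris, Knoll}: 48 + 87 = 135
  … (7 splits in total)
Best: vehicle 1 Easton → Grove → Easton = 10; vehicle 2 Easton → Maris → Knoll → Quarry → Easton = 100; combined 110.

110 — the smallest possible combined total.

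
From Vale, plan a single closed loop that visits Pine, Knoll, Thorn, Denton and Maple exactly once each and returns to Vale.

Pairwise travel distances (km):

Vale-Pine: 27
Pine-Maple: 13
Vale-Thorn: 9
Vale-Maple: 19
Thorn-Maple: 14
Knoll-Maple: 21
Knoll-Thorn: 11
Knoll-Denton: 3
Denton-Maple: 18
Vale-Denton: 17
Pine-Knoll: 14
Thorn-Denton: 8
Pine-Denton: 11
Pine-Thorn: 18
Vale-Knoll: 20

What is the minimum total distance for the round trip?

Shortest round trip = 66 km.

There are 60 distinct closed tours to check (reversals are equivalent).
Vale→Pine→Knoll→Thorn→Denton→Maple→Vale: 27+14+11+8+18+19 = 97
Vale→Pine→Knoll→Thorn→Maple→Denton→Vale: 27+14+11+14+18+17 = 101
Vale→Pine→Knoll→Denton→Thorn→Maple→Vale: 27+14+3+8+14+19 = 85
Vale→Pine→Knoll→Denton→Maple→Thorn→Vale: 27+14+3+18+14+9 = 85
Vale→Pine→Knoll→Maple→Thorn→Denton→Vale: 27+14+21+14+8+17 = 101
Vale→Pine→Knoll→Maple→Denton→Thorn→Vale: 27+14+21+18+8+9 = 97
Vale→Pine→Thorn→Knoll→Denton→Maple→Vale: 27+18+11+3+18+19 = 96
Vale→Pine→Thorn→Knoll→Maple→Denton→Vale: 27+18+11+21+18+17 = 112
Vale→Pine→Thorn→Denton→Knoll→Maple→Vale: 27+18+8+3+21+19 = 96
Vale→Pine→Thorn→Denton→Maple→Knoll→Vale: 27+18+8+18+21+20 = 112
Vale→Pine→Thorn→Maple→Knoll→Denton→Vale: 27+18+14+21+3+17 = 100
Vale→Pine→Thorn→Maple→Denton→Knoll→Vale: 27+18+14+18+3+20 = 100
Vale→Pine→Denton→Knoll→Thorn→Maple→Vale: 27+11+3+11+14+19 = 85
Vale→Pine→Denton→Knoll→Maple→Thorn→Vale: 27+11+3+21+14+9 = 85
… (46 more)
Vale→Thorn→Knoll→Denton→Pine→Maple→Vale: 9+11+3+11+13+19 = 66  ← best
The minimum is 66.
One optimal route: Vale → Thorn → Knoll → Denton → Pine → Maple → Vale (or its reverse).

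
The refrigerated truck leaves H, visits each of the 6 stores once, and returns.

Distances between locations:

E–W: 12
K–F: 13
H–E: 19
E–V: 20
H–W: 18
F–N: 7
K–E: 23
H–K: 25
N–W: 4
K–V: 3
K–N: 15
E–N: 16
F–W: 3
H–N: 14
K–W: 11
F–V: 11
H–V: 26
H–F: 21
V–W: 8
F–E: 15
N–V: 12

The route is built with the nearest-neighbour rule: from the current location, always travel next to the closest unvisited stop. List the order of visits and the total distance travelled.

Total distance 77 via the nearest-neighbour route H → N → W → F → V → K → E → H.

At H the remaining stops are N 14, W 18, E 19, F 21, K 25, V 26; go to N.
At N the remaining stops are W 4, F 7, V 12, K 15, E 16; go to W.
At W the remaining stops are F 3, V 8, K 11, E 12; go to F.
At F the remaining stops are V 11, K 13, E 15; go to V.
At V the remaining stops are K 3, E 20; go to K.
At K the remaining stops are E 23; go to E.
Return E→H: 19.
Total = 14 + 4 + 3 + 11 + 3 + 23 + 19 = 77.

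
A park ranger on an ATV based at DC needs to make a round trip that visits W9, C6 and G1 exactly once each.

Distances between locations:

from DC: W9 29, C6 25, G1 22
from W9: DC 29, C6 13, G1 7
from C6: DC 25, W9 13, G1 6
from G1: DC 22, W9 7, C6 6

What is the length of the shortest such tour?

With 3 stops there are 3!/2 = 3 distinct round trips (a route and its reverse cost the same).
DC-W9-C6-G1-DC: 29+13+6+22 = 70
DC-W9-G1-C6-DC: 29+7+6+25 = 67
DC-C6-W9-G1-DC: 25+13+7+22 = 67
The minimum is 67.
One optimal route: DC → W9 → G1 → C6 → DC (or its reverse).

67 — the shortest possible round trip.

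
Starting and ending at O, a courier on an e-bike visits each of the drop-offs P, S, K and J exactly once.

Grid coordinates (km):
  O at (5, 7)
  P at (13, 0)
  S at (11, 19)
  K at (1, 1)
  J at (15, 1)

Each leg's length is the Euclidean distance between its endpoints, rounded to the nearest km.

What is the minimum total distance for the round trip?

With 4 stops there are 4!/2 = 12 distinct round trips (a route and its reverse cost the same).
O → P → S → K → J → O: 11+19+21+14+12 = 77
O → P → S → J → K → O: 11+19+18+14+7 = 69
O → P → K → S → J → O: 11+12+21+18+12 = 74
O → P → K → J → S → O: 11+12+14+18+13 = 68
O → P → J → S → K → O: 11+2+18+21+7 = 59
O → P → J → K → S → O: 11+2+14+21+13 = 61
O → S → P → K → J → O: 13+19+12+14+12 = 70
O → S → P → J → K → O: 13+19+2+14+7 = 55
O → S → K → P → J → O: 13+21+12+2+12 = 60
O → S → J → P → K → O: 13+18+2+12+7 = 52
O → K → P → S → J → O: 7+12+19+18+12 = 68
O → K → S → P → J → O: 7+21+19+2+12 = 61
The minimum is 52.
One optimal route: O → S → J → P → K → O (or its reverse).

52 km — the shortest possible round trip.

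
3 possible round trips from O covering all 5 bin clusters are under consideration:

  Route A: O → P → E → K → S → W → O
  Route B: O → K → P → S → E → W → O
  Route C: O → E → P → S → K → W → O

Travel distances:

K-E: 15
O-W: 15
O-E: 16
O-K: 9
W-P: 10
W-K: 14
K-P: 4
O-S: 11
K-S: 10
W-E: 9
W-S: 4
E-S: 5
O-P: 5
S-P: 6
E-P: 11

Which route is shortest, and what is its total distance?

Shortest is Route B, total 48.

Route A: 5 + 11 + 15 + 10 + 4 + 15 = 60
Route B: 9 + 4 + 6 + 5 + 9 + 15 = 48
Route C: 16 + 11 + 6 + 10 + 14 + 15 = 72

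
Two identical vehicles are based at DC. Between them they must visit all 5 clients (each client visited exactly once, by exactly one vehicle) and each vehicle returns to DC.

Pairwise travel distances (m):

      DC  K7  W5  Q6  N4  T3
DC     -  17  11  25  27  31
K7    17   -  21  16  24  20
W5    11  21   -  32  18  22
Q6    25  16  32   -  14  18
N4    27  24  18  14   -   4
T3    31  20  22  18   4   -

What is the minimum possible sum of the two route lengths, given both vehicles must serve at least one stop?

102 m — the smallest possible combined total.

There are 2^4 − 1 = 15 ways to divide the 5 stops into two non-empty groups. For each, the best each vehicle can do is its own shortest tour through its group:
  {K7} + {W5, Q6, N4, T3}: 34 + 76 = 110
  {W5} + {K7, Q6, N4, T3}: 22 + 80 = 102
  {K7, W5} + {Q6, N4, T3}: 49 + 74 = 123
  {Q6} + {K7, W5, N4, T3}: 50 + 70 = 120
  {K7, Q6} + {W5, N4, T3}: 58 + 64 = 122
  {W5, Q6} + {K7, N4, T3}: 68 + 68 = 136
  … (15 splits in total)
Best: vehicle 1 DC → W5 → DC = 22; vehicle 2 DC → K7 → T3 → N4 → Q6 → DC = 80; combined 102.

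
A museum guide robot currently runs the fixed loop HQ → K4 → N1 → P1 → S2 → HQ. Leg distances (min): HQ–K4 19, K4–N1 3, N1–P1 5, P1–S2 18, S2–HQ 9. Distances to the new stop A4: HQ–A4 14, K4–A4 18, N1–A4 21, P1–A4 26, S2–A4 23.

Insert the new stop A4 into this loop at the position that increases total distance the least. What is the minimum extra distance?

Minimum extra distance: 13 min, inserting A4 between HQ and K4.

Insertion cost between consecutive stops i–j is d(i,A4) + d(A4,j) − d(i,j):
  between HQ and K4: 14 + 18 − 19 = 13
  between K4 and N1: 18 + 21 − 3 = 36
  between N1 and P1: 21 + 26 − 5 = 42
  between P1 and S2: 26 + 23 − 18 = 31
  between S2 and HQ: 23 + 14 − 9 = 28
Cheapest insertion is between HQ and K4, adding 13.
New total = 54 + 13 = 67.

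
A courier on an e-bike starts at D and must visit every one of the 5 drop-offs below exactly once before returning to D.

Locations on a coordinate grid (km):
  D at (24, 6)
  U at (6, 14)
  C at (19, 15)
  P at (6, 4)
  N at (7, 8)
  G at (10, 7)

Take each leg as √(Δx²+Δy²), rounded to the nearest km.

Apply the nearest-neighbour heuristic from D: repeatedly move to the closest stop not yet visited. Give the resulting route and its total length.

Nearest-neighbour total = 59 km; route D → C → G → N → P → U → D.

D → [C:10 / G:14 / N:17 / P:18 / U:20] → C (10)
C → [G:12 / U:13 / N:14 / P:17] → G (12)
G → [N:3 / P:5 / U:8] → N (3)
N → [P:4 / U:6] → P (4)
P → [U:10] → U (10)
Return U→D: 20.
Total = 10 + 12 + 3 + 4 + 10 + 20 = 59.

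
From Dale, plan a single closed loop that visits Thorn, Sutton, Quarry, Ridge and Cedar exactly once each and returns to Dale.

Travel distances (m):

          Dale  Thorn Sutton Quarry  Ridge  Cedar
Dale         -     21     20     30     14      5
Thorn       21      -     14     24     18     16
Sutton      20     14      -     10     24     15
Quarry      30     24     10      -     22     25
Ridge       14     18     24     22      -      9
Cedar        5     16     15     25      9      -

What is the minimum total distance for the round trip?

With 5 stops there are 5!/2 = 60 distinct round trips (a route and its reverse cost the same).
Dale-Thorn-Sutton-Quarry-Ridge-Cedar-Dale: 21+14+10+22+9+5 = 81
Dale-Thorn-Sutton-Quarry-Cedar-Ridge-Dale: 21+14+10+25+9+14 = 93
Dale-Thorn-Sutton-Ridge-Quarry-Cedar-Dale: 21+14+24+22+25+5 = 111
Dale-Thorn-Sutton-Ridge-Cedar-Quarry-Dale: 21+14+24+9+25+30 = 123
Dale-Thorn-Sutton-Cedar-Quarry-Ridge-Dale: 21+14+15+25+22+14 = 111
Dale-Thorn-Sutton-Cedar-Ridge-Quarry-Dale: 21+14+15+9+22+30 = 111
Dale-Thorn-Quarry-Sutton-Ridge-Cedar-Dale: 21+24+10+24+9+5 = 93
Dale-Thorn-Quarry-Sutton-Cedar-Ridge-Dale: 21+24+10+15+9+14 = 93
Dale-Thorn-Quarry-Ridge-Sutton-Cedar-Dale: 21+24+22+24+15+5 = 111
Dale-Thorn-Quarry-Ridge-Cedar-Sutton-Dale: 21+24+22+9+15+20 = 111
Dale-Thorn-Quarry-Cedar-Sutton-Ridge-Dale: 21+24+25+15+24+14 = 123
Dale-Thorn-Quarry-Cedar-Ridge-Sutton-Dale: 21+24+25+9+24+20 = 123
Dale-Thorn-Ridge-Sutton-Quarry-Cedar-Dale: 21+18+24+10+25+5 = 103
Dale-Thorn-Ridge-Sutton-Cedar-Quarry-Dale: 21+18+24+15+25+30 = 133
… (46 more)
The minimum is 81.
One optimal route: Dale → Thorn → Sutton → Quarry → Ridge → Cedar → Dale (or its reverse).

81 m — the shortest possible round trip.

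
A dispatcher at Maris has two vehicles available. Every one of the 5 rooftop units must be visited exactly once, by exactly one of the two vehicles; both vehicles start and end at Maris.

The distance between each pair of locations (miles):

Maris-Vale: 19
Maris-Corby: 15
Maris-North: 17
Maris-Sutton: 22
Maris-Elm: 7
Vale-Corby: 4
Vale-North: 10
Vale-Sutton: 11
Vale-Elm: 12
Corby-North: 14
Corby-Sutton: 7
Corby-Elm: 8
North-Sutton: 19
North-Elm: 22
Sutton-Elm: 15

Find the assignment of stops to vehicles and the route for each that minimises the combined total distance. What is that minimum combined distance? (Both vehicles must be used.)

Try each way of splitting the stops between the two vehicles (each non-empty) and, for each split, find the best tour for each vehicle:
  {Vale} + {Corby, North, Sutton, Elm}: 38 + 58 = 96
  {Corby} + {Vale, North, Sutton, Elm}: 30 + 60 = 90
  {Vale, Corby} + {North, Sutton, Elm}: 38 + 58 = 96
  {North} + {Vale, Corby, Sutton, Elm}: 34 + 52 = 86
  {Vale, North} + {Corby, Sutton, Elm}: 46 + 44 = 90
  {Corby, North} + {Vale, Sutton, Elm}: 46 + 52 = 98
  … (15 splits in total)
  {Vale, Corby, North, Sutton} + {Elm}: 60 + 14 = 74  ← best
Best: vehicle 1 Maris → Corby → Sutton → Vale → North → Maris = 60; vehicle 2 Maris → Elm → Maris = 14; combined 74.

74 miles — the smallest possible combined total.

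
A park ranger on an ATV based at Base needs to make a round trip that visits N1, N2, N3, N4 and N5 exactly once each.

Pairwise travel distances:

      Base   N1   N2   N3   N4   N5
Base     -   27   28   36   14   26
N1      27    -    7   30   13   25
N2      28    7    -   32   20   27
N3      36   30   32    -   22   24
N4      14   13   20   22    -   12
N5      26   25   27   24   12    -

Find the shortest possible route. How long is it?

Minimum total distance: 115.

There are 60 distinct closed tours to check (reversals are equivalent).
Base-N1-N2-N3-N4-N5-Base: 27+7+32+22+12+26 = 126
Base-N1-N2-N3-N5-N4-Base: 27+7+32+24+12+14 = 116
Base-N1-N2-N4-N3-N5-Base: 27+7+20+22+24+26 = 126
Base-N1-N2-N4-N5-N3-Base: 27+7+20+12+24+36 = 126
Base-N1-N2-N5-N3-N4-Base: 27+7+27+24+22+14 = 121
Base-N1-N2-N5-N4-N3-Base: 27+7+27+12+22+36 = 131
Base-N1-N3-N2-N4-N5-Base: 27+30+32+20+12+26 = 147
Base-N1-N3-N2-N5-N4-Base: 27+30+32+27+12+14 = 142
Base-N1-N3-N4-N2-N5-Base: 27+30+22+20+27+26 = 152
Base-N1-N3-N4-N5-N2-Base: 27+30+22+12+27+28 = 146
Base-N1-N3-N5-N2-N4-Base: 27+30+24+27+20+14 = 142
Base-N1-N3-N5-N4-N2-Base: 27+30+24+12+20+28 = 141
Base-N1-N4-N2-N3-N5-Base: 27+13+20+32+24+26 = 142
Base-N1-N4-N2-N5-N3-Base: 27+13+20+27+24+36 = 147
… (46 more)
Base-N2-N1-N3-N5-N4-Base: 28+7+30+24+12+14 = 115  ← best
The minimum is 115.
One optimal route: Base → N2 → N1 → N3 → N5 → N4 → Base (or its reverse).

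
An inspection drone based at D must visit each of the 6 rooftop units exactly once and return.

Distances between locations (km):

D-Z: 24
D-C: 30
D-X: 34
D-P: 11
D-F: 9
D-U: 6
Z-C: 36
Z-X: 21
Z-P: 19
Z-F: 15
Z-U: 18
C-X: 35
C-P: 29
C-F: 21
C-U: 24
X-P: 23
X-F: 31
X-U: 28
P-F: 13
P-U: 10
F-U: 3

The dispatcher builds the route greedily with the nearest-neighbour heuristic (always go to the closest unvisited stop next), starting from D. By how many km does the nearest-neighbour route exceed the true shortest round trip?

The nearest-neighbour route is 11 km longer than optimal.

From D: U=6, F=9, P=11, Z=24, C=30, X=34 → choose U (6).
From U: F=3, P=10, Z=18, C=24, X=28 → choose F (3).
From F: P=13, Z=15, C=21, X=31 → choose P (13).
From P: Z=19, X=23, C=29 → choose Z (19).
From Z: X=21, C=36 → choose X (21).
From X: C=35 → choose C (35).
NN route D → U → F → P → Z → X → C → D costs 127.
Optimal: D → P → Z → X → C → F → U → D costs 116 (by enumerating all 360 distinct tours).
Excess = 127 − 116 = 11.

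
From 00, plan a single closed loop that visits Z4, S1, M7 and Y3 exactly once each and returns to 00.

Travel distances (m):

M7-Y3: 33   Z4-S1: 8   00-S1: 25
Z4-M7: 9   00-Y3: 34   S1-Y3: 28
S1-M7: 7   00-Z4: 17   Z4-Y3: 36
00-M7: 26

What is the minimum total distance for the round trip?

There are 12 distinct closed tours to check (reversals are equivalent).
00-Z4-S1-M7-Y3-00: 17+8+7+33+34 = 99
00-Z4-S1-Y3-M7-00: 17+8+28+33+26 = 112
00-Z4-M7-S1-Y3-00: 17+9+7+28+34 = 95
00-Z4-M7-Y3-S1-00: 17+9+33+28+25 = 112
00-Z4-Y3-S1-M7-00: 17+36+28+7+26 = 114
00-Z4-Y3-M7-S1-00: 17+36+33+7+25 = 118
00-S1-Z4-M7-Y3-00: 25+8+9+33+34 = 109
00-S1-Z4-Y3-M7-00: 25+8+36+33+26 = 128
00-S1-M7-Z4-Y3-00: 25+7+9+36+34 = 111
00-S1-Y3-Z4-M7-00: 25+28+36+9+26 = 124
00-M7-Z4-S1-Y3-00: 26+9+8+28+34 = 105
00-M7-S1-Z4-Y3-00: 26+7+8+36+34 = 111
The minimum is 95.
One optimal route: 00 → Z4 → M7 → S1 → Y3 → 00 (or its reverse).

95 m — the shortest possible round trip.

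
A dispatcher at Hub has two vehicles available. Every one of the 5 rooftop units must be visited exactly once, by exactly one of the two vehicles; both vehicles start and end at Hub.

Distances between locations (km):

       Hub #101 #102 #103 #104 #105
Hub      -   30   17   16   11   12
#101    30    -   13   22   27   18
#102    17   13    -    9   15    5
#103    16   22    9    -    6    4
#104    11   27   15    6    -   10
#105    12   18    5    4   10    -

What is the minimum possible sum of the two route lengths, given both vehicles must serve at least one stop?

Minimum combined distance: 90 km.

Check every non-empty split of the stops between the two vehicles; for each half take its own optimal tour:
  {#101} + {#102, #103, #104, #105}: 60 + 43 = 103
  {#102} + {#101, #103, #104, #105}: 34 + 69 = 103
  {#101, #102} + {#103, #104, #105}: 60 + 33 = 93
  {#103} + {#101, #102, #104, #105}: 32 + 68 = 100
  {#101, #103} + {#102, #104, #105}: 68 + 43 = 111
  {#102, #103} + {#101, #104, #105}: 42 + 68 = 110
  … (15 splits in total)
  {#104} + {#101, #102, #103, #105}: 22 + 68 = 90  ← best
Best: vehicle 1 Hub → #104 → Hub = 22; vehicle 2 Hub → #101 → #102 → #103 → #105 → Hub = 68; combined 90.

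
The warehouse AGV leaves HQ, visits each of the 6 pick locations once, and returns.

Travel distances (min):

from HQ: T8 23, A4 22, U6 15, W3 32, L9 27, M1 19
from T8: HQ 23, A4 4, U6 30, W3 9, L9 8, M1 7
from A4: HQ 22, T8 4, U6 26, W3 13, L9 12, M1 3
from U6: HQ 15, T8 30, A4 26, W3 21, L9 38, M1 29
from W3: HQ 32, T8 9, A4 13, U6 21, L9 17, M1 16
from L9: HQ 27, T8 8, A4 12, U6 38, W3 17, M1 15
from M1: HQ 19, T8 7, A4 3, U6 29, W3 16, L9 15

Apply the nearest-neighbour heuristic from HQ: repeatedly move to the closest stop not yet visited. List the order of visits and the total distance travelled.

At HQ the remaining stops are U6 15, M1 19, A4 22, T8 23, L9 27, W3 32; go to U6.
At U6 the remaining stops are W3 21, A4 26, M1 29, T8 30, L9 38; go to W3.
At W3 the remaining stops are T8 9, A4 13, M1 16, L9 17; go to T8.
At T8 the remaining stops are A4 4, M1 7, L9 8; go to A4.
At A4 the remaining stops are M1 3, L9 12; go to M1.
At M1 the remaining stops are L9 15; go to L9.
Return L9→HQ: 27.
Total = 15 + 21 + 9 + 4 + 3 + 15 + 27 = 94.

Nearest-neighbour total = 94 min; route HQ → U6 → W3 → T8 → A4 → M1 → L9 → HQ.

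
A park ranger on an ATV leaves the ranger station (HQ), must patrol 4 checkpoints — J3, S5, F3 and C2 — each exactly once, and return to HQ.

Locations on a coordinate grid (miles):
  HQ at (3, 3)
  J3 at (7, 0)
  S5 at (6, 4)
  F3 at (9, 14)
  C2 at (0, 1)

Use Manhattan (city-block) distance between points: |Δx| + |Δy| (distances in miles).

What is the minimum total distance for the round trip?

With 4 stops there are 4!/2 = 12 distinct round trips (a route and its reverse cost the same).
HQ→J3→S5→F3→C2→HQ: 7+5+13+22+5 = 52
HQ→J3→S5→C2→F3→HQ: 7+5+9+22+17 = 60
HQ→J3→F3→S5→C2→HQ: 7+16+13+9+5 = 50
HQ→J3→F3→C2→S5→HQ: 7+16+22+9+4 = 58
HQ→J3→C2→S5→F3→HQ: 7+8+9+13+17 = 54
HQ→J3→C2→F3→S5→HQ: 7+8+22+13+4 = 54
HQ→S5→J3→F3→C2→HQ: 4+5+16+22+5 = 52
HQ→S5→J3→C2→F3→HQ: 4+5+8+22+17 = 56
HQ→S5→F3→J3→C2→HQ: 4+13+16+8+5 = 46
HQ→S5→C2→J3→F3→HQ: 4+9+8+16+17 = 54
HQ→F3→J3→S5→C2→HQ: 17+16+5+9+5 = 52
HQ→F3→S5→J3→C2→HQ: 17+13+5+8+5 = 48
The minimum is 46.
One optimal route: HQ → S5 → F3 → J3 → C2 → HQ (or its reverse).

46 miles — the shortest possible round trip.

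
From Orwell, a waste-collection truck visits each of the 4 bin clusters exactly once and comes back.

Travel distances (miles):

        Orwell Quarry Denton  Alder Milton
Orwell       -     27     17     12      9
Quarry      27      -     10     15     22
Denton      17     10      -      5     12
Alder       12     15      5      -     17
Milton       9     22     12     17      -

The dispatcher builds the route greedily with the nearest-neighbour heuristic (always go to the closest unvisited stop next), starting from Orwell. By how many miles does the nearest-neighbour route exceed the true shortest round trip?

From Orwell: Milton=9, Alder=12, Denton=17, Quarry=27 → choose Milton (9).
From Milton: Denton=12, Alder=17, Quarry=22 → choose Denton (12).
From Denton: Alder=5, Quarry=10 → choose Alder (5).
From Alder: Quarry=15 → choose Quarry (15).
NN route Orwell → Milton → Denton → Alder → Quarry → Orwell costs 68.
Optimal: Orwell → Alder → Quarry → Denton → Milton → Orwell costs 58 (by enumerating all 12 distinct tours).
Excess = 68 − 58 = 10.

Excess over optimum: 10 miles.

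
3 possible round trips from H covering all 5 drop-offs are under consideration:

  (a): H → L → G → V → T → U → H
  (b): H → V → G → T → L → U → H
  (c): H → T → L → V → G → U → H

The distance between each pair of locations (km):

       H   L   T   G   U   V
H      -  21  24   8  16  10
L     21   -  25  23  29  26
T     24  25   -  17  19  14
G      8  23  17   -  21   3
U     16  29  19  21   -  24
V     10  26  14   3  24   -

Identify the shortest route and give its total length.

(a): 21 + 23 + 3 + 14 + 19 + 16 = 96
(b): 10 + 3 + 17 + 25 + 29 + 16 = 100
(c): 24 + 25 + 26 + 3 + 21 + 16 = 115

96 km — (a) is the shortest.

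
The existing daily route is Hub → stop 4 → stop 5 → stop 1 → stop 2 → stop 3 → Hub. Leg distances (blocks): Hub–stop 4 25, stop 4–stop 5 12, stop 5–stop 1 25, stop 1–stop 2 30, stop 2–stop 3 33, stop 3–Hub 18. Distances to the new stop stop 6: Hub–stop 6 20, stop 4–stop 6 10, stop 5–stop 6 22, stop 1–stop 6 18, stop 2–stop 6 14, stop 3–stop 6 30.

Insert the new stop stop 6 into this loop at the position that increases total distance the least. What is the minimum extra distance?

Adding 2 blocks by placing stop 6 on the stop 1–stop 2 leg.

Insertion cost between consecutive stops i–j is d(i,stop 6) + d(stop 6,j) − d(i,j):
  between Hub and stop 4: 20 + 10 − 25 = 5
  between stop 4 and stop 5: 10 + 22 − 12 = 20
  between stop 5 and stop 1: 22 + 18 − 25 = 15
  between stop 1 and stop 2: 18 + 14 − 30 = 2
  between stop 2 and stop 3: 14 + 30 − 33 = 11
  between stop 3 and Hub: 30 + 20 − 18 = 32
Cheapest insertion is between stop 1 and stop 2, adding 2.
New total = 143 + 2 = 145.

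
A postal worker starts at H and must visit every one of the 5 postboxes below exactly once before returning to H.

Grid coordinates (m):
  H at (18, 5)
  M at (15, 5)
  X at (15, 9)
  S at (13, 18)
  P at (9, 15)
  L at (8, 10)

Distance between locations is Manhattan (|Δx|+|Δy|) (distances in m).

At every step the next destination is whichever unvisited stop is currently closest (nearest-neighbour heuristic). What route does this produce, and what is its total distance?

46 m along H → M → X → L → P → S → H.

From H: distances to unvisited — M=3, X=7, L=15, S=18, P=19. Nearest is M (3).
From M: distances to unvisited — X=4, L=12, S=15, P=16. Nearest is X (4).
From X: distances to unvisited — L=8, S=11, P=12. Nearest is L (8).
From L: distances to unvisited — P=6, S=13. Nearest is P (6).
From P: distances to unvisited — S=7. Nearest is S (7).
Return S→H: 18.
Total = 3 + 4 + 8 + 6 + 7 + 18 = 46.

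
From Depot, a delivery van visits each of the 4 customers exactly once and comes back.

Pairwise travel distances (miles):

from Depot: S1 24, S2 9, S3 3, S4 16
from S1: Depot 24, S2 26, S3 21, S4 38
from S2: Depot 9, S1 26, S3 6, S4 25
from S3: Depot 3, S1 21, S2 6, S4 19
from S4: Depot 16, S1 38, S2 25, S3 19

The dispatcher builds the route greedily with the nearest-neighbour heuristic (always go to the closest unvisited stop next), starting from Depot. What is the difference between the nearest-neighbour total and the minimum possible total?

Depot: S3=3, S2=9, S4=16, S1=24 ⇒ S3
S3: S2=6, S4=19, S1=21 ⇒ S2
S2: S4=25, S1=26 ⇒ S4
S4: S1=38 ⇒ S1
NN route Depot → S3 → S2 → S4 → S1 → Depot costs 96.
Optimal: Depot → S3 → S2 → S1 → S4 → Depot costs 89 (by enumerating all 12 distinct tours).
Excess = 96 − 89 = 7.

Excess over optimum: 7 miles.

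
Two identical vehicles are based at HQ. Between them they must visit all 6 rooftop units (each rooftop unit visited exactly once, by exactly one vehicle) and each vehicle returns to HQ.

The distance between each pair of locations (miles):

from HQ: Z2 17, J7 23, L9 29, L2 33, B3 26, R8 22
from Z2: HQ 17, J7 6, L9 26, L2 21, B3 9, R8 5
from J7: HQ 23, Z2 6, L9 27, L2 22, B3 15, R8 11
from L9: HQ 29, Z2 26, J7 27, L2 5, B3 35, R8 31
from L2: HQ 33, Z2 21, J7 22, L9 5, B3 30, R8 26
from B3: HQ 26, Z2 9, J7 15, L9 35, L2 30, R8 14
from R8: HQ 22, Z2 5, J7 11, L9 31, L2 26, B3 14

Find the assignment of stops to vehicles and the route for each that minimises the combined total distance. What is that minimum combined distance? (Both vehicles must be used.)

Try each way of splitting the stops between the two vehicles (each non-empty) and, for each split, find the best tour for each vehicle:
  {Z2} + {J7, L9, L2, B3, R8}: 34 + 107 = 141
  {J7} + {Z2, L9, L2, B3, R8}: 46 + 100 = 146
  {Z2, J7} + {L9, L2, B3, R8}: 46 + 100 = 146
  {L9} + {Z2, J7, L2, B3, R8}: 58 + 106 = 164
  {Z2, L9} + {J7, L2, B3, R8}: 72 + 106 = 178
  {J7, L9} + {Z2, L2, B3, R8}: 79 + 99 = 178
  … (31 splits in total)
Best: vehicle 1 HQ → Z2 → HQ = 34; vehicle 2 HQ → L9 → L2 → J7 → B3 → R8 → HQ = 107; combined 141.

141 miles — the smallest possible combined total.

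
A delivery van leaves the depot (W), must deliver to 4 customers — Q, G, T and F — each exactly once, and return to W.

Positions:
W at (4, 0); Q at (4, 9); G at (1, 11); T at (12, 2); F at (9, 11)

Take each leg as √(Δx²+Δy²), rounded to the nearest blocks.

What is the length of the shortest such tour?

There are 12 distinct closed tours to check (reversals are equivalent).
W→Q→G→T→F→W: 9+4+14+9+12 = 48
W→Q→G→F→T→W: 9+4+8+9+8 = 38
W→Q→T→G→F→W: 9+11+14+8+12 = 54
W→Q→T→F→G→W: 9+11+9+8+11 = 48
W→Q→F→G→T→W: 9+5+8+14+8 = 44
W→Q→F→T→G→W: 9+5+9+14+11 = 48
W→G→Q→T→F→W: 11+4+11+9+12 = 47
W→G→Q→F→T→W: 11+4+5+9+8 = 37
W→G→T→Q→F→W: 11+14+11+5+12 = 53
W→G→F→Q→T→W: 11+8+5+11+8 = 43
W→T→Q→G→F→W: 8+11+4+8+12 = 43
W→T→G→Q→F→W: 8+14+4+5+12 = 43
The minimum is 37.
One optimal route: W → G → Q → F → T → W (or its reverse).

Minimum total distance: 37 blocks.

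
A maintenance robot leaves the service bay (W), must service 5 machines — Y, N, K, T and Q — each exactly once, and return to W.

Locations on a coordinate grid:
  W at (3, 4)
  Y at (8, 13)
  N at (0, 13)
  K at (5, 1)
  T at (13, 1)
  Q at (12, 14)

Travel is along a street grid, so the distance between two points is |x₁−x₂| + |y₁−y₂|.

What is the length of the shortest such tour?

Shortest round trip = 52.

There are 60 distinct closed tours to check (reversals are equivalent).
W - Y - N - K - T - Q - W: 14+8+17+8+14+19 = 80
W - Y - N - K - Q - T - W: 14+8+17+20+14+13 = 86
W - Y - N - T - K - Q - W: 14+8+25+8+20+19 = 94
W - Y - N - T - Q - K - W: 14+8+25+14+20+5 = 86
W - Y - N - Q - K - T - W: 14+8+13+20+8+13 = 76
W - Y - N - Q - T - K - W: 14+8+13+14+8+5 = 62
W - Y - K - N - T - Q - W: 14+15+17+25+14+19 = 104
W - Y - K - N - Q - T - W: 14+15+17+13+14+13 = 86
W - Y - K - T - N - Q - W: 14+15+8+25+13+19 = 94
W - Y - K - T - Q - N - W: 14+15+8+14+13+12 = 76
W - Y - K - Q - N - T - W: 14+15+20+13+25+13 = 100
W - Y - K - Q - T - N - W: 14+15+20+14+25+12 = 100
W - Y - T - N - K - Q - W: 14+17+25+17+20+19 = 112
W - Y - T - N - Q - K - W: 14+17+25+13+20+5 = 94
… (46 more)
W - N - Y - Q - T - K - W: 12+8+5+14+8+5 = 52  ← best
The minimum is 52.
One optimal route: W → N → Y → Q → T → K → W (or its reverse).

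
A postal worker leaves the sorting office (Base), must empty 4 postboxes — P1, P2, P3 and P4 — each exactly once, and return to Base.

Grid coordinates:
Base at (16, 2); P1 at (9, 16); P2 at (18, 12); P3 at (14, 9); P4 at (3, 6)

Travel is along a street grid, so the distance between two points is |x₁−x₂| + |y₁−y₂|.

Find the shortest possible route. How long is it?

Shortest round trip = 62.

Base-P1-P2-P3-P4-Base: 21+13+7+14+17 = 72
Base-P1-P2-P4-P3-Base: 21+13+21+14+9 = 78
Base-P1-P3-P2-P4-Base: 21+12+7+21+17 = 78
Base-P1-P3-P4-P2-Base: 21+12+14+21+12 = 80
Base-P1-P4-P2-P3-Base: 21+16+21+7+9 = 74
Base-P1-P4-P3-P2-Base: 21+16+14+7+12 = 70
Base-P2-P1-P3-P4-Base: 12+13+12+14+17 = 68
Base-P2-P1-P4-P3-Base: 12+13+16+14+9 = 64
Base-P2-P3-P1-P4-Base: 12+7+12+16+17 = 64
Base-P2-P4-P1-P3-Base: 12+21+16+12+9 = 70
Base-P3-P1-P2-P4-Base: 9+12+13+21+17 = 72
Base-P3-P2-P1-P4-Base: 9+7+13+16+17 = 62
The minimum is 62.
One optimal route: Base → P3 → P2 → P1 → P4 → Base (or its reverse).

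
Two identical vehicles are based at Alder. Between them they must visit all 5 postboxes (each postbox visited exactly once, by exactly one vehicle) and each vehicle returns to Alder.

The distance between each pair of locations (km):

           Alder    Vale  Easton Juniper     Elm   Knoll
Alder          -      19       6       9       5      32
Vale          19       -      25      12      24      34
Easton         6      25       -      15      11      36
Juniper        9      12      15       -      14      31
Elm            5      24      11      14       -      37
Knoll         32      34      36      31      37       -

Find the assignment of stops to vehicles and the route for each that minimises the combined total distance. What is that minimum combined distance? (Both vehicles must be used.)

Minimum combined distance: 107 km.

There are 2^4 − 1 = 15 ways to divide the 5 stops into two non-empty groups. For each, the best each vehicle can do is its own shortest tour through its group:
  {Vale} + {Easton, Juniper, Elm, Knoll}: 38 + 92 = 130
  {Easton} + {Vale, Juniper, Elm, Knoll}: 12 + 97 = 109
  {Vale, Easton} + {Juniper, Elm, Knoll}: 50 + 82 = 132
  {Juniper} + {Vale, Easton, Elm, Knoll}: 18 + 105 = 123
  {Vale, Juniper} + {Easton, Elm, Knoll}: 40 + 84 = 124
  {Easton, Juniper} + {Vale, Elm, Knoll}: 30 + 95 = 125
  … (15 splits in total)
  {Elm} + {Vale, Easton, Juniper, Knoll}: 10 + 97 = 107  ← best
Best: vehicle 1 Alder → Elm → Alder = 10; vehicle 2 Alder → Easton → Knoll → Vale → Juniper → Alder = 97; combined 107.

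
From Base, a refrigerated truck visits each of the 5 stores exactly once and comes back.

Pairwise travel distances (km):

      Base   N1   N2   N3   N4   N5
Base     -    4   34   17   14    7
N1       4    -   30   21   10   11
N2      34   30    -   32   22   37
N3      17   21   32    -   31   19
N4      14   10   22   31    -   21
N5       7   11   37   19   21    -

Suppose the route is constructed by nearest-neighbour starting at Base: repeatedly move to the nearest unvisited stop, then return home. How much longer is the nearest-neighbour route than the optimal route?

The nearest-neighbour route is 26 km longer than optimal.

From Base: N1=4, N5=7, N4=14, N3=17, N2=34 → choose N1 (4).
From N1: N4=10, N5=11, N3=21, N2=30 → choose N4 (10).
From N4: N5=21, N2=22, N3=31 → choose N5 (21).
From N5: N3=19, N2=37 → choose N3 (19).
From N3: N2=32 → choose N2 (32).
NN route Base → N1 → N4 → N5 → N3 → N2 → Base costs 120.
Optimal: Base → N1 → N4 → N2 → N3 → N5 → Base costs 94 (by enumerating all 60 distinct tours).
Excess = 120 − 94 = 26.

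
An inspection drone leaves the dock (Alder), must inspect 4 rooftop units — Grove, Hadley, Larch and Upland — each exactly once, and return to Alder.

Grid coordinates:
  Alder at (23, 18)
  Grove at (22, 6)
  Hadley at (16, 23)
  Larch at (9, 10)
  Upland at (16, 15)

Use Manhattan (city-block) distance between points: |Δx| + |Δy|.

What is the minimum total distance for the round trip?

With 4 stops there are 4!/2 = 12 distinct round trips (a route and its reverse cost the same).
Alder→Grove→Hadley→Larch→Upland→Alder: 13+23+20+12+10 = 78
Alder→Grove→Hadley→Upland→Larch→Alder: 13+23+8+12+22 = 78
Alder→Grove→Larch→Hadley→Upland→Alder: 13+17+20+8+10 = 68
Alder→Grove→Larch→Upland→Hadley→Alder: 13+17+12+8+12 = 62
Alder→Grove→Upland→Hadley→Larch→Alder: 13+15+8+20+22 = 78
Alder→Grove→Upland→Larch→Hadley→Alder: 13+15+12+20+12 = 72
Alder→Hadley→Grove→Larch→Upland→Alder: 12+23+17+12+10 = 74
Alder→Hadley→Grove→Upland→Larch→Alder: 12+23+15+12+22 = 84
Alder→Hadley→Larch→Grove→Upland→Alder: 12+20+17+15+10 = 74
Alder→Hadley→Upland→Grove→Larch→Alder: 12+8+15+17+22 = 74
Alder→Larch→Grove→Hadley→Upland→Alder: 22+17+23+8+10 = 80
Alder→Larch→Hadley→Grove→Upland→Alder: 22+20+23+15+10 = 90
The minimum is 62.
One optimal route: Alder → Grove → Larch → Upland → Hadley → Alder (or its reverse).

Minimum total distance: 62.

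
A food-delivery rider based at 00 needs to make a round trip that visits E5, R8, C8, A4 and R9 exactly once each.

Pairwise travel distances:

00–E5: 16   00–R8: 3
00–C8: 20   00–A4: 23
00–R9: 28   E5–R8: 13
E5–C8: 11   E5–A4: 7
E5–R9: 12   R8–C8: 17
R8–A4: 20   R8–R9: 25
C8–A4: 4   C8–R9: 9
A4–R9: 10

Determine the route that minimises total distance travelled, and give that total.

62 — the shortest possible round trip.

00→E5→R8→C8→A4→R9→00: 16+13+17+4+10+28 = 88
00→E5→R8→C8→R9→A4→00: 16+13+17+9+10+23 = 88
00→E5→R8→A4→C8→R9→00: 16+13+20+4+9+28 = 90
00→E5→R8→A4→R9→C8→00: 16+13+20+10+9+20 = 88
00→E5→R8→R9→C8→A4→00: 16+13+25+9+4+23 = 90
00→E5→R8→R9→A4→C8→00: 16+13+25+10+4+20 = 88
00→E5→C8→R8→A4→R9→00: 16+11+17+20+10+28 = 102
00→E5→C8→R8→R9→A4→00: 16+11+17+25+10+23 = 102
00→E5→C8→A4→R8→R9→00: 16+11+4+20+25+28 = 104
00→E5→C8→A4→R9→R8→00: 16+11+4+10+25+3 = 69
00→E5→C8→R9→R8→A4→00: 16+11+9+25+20+23 = 104
00→E5→C8→R9→A4→R8→00: 16+11+9+10+20+3 = 69
00→E5→A4→R8→C8→R9→00: 16+7+20+17+9+28 = 97
00→E5→A4→R8→R9→C8→00: 16+7+20+25+9+20 = 97
… (46 more)
00→E5→A4→R9→C8→R8→00: 16+7+10+9+17+3 = 62  ← best
The minimum is 62.
One optimal route: 00 → E5 → A4 → R9 → C8 → R8 → 00 (or its reverse).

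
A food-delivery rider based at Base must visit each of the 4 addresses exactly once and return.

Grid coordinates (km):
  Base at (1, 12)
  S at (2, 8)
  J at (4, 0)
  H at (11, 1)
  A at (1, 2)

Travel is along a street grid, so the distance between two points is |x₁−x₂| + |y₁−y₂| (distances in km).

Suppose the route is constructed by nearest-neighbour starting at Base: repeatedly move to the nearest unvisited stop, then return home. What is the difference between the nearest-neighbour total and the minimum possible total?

The nearest-neighbour route is 2 km longer than optimal.

Base: S=5, A=10, J=15, H=21 ⇒ S
S: A=7, J=10, H=16 ⇒ A
A: J=5, H=11 ⇒ J
J: H=8 ⇒ H
NN route Base → S → A → J → H → Base costs 46.
Optimal: Base → S → J → H → A → Base costs 44 (by enumerating all 12 distinct tours).
Excess = 46 − 44 = 2.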